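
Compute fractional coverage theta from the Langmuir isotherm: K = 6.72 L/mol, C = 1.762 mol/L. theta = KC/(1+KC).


Langmuir isotherm: theta = K*C / (1 + K*C)
K*C = 6.72 * 1.762 = 11.84064
theta = 11.84064 / (1 + 11.84064) = 11.84064 / 12.84064
theta = 0.9221

0.9221


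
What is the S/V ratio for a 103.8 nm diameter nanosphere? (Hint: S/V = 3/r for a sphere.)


Radius r = 103.8/2 = 51.9 nm
S/V = 3 / r = 3 / 51.9
S/V = 0.0578 nm^-1

0.0578


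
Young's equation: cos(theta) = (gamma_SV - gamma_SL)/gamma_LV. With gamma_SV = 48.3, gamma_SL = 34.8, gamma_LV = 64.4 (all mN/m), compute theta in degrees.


cos(theta) = (gamma_SV - gamma_SL) / gamma_LV
cos(theta) = (48.3 - 34.8) / 64.4
cos(theta) = 0.209627
theta = arccos(0.209627) = 77.9 degrees

77.9


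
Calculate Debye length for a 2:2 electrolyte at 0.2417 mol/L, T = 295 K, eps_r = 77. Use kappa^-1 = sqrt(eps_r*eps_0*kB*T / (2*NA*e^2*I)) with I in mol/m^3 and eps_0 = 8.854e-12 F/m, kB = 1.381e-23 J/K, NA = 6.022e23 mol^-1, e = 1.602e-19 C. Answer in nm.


Ionic strength I = 0.2417 * 2^2 * 1000 = 966.8 mol/m^3
kappa^-1 = sqrt(77 * 8.854e-12 * 1.381e-23 * 295 / (2 * 6.022e23 * (1.602e-19)^2 * 966.8))
kappa^-1 = 0.305 nm

0.305


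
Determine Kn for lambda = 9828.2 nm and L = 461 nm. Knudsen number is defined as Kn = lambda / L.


Knudsen number Kn = lambda / L
Kn = 9828.2 / 461
Kn = 21.3193

21.3193


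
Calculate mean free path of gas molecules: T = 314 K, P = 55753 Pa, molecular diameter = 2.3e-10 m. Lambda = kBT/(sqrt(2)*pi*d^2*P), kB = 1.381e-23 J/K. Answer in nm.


Mean free path: lambda = kB*T / (sqrt(2) * pi * d^2 * P)
lambda = 1.381e-23 * 314 / (sqrt(2) * pi * (2.3e-10)^2 * 55753)
lambda = 3.30929e-07 m
lambda = 330.93 nm

330.93


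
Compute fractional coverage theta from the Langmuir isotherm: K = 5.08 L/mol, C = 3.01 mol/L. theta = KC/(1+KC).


Langmuir isotherm: theta = K*C / (1 + K*C)
K*C = 5.08 * 3.01 = 15.2908
theta = 15.2908 / (1 + 15.2908) = 15.2908 / 16.2908
theta = 0.9386

0.9386


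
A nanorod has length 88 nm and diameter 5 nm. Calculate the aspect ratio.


Aspect ratio AR = length / diameter
AR = 88 / 5
AR = 17.6

17.6


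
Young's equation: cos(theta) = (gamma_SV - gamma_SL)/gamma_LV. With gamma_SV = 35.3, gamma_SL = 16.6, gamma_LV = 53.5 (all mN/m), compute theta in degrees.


cos(theta) = (gamma_SV - gamma_SL) / gamma_LV
cos(theta) = (35.3 - 16.6) / 53.5
cos(theta) = 0.349533
theta = arccos(0.349533) = 69.54 degrees

69.54


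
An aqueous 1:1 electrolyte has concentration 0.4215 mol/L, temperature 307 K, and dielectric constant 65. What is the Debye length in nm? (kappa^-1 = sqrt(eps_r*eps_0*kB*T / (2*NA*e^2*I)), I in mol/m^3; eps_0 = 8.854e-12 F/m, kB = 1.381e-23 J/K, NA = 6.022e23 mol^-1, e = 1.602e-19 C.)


Ionic strength I = 0.4215 * 1^2 * 1000 = 421.5 mol/m^3
kappa^-1 = sqrt(65 * 8.854e-12 * 1.381e-23 * 307 / (2 * 6.022e23 * (1.602e-19)^2 * 421.5))
kappa^-1 = 0.433 nm

0.433


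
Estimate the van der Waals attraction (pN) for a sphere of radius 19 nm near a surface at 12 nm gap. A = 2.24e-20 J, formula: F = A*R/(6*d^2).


Convert to SI: R = 19 nm = 1.9e-08 m, d = 12 nm = 1.2e-08 m
F = A * R / (6 * d^2)
F = 2.24e-20 * 1.9e-08 / (6 * (1.2e-08)^2)
F = 4.92593e-13 N = 0.493 pN

0.493


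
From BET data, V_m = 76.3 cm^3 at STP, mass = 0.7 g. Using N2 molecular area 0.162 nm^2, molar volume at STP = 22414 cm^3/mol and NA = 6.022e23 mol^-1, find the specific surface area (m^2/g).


Number of moles in monolayer = V_m / 22414 = 76.3 / 22414 = 0.00340412
Number of molecules = moles * NA = 0.00340412 * 6.022e23
SA = molecules * sigma / mass
SA = (76.3 / 22414) * 6.022e23 * 0.162e-18 / 0.7
SA = 474.4 m^2/g

474.4


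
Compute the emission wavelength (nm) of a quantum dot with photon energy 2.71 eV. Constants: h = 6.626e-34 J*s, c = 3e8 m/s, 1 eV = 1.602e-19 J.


Convert energy: E = 2.71 eV = 2.71 * 1.602e-19 = 4.34142e-19 J
lambda = h*c / E = 6.626e-34 * 3e8 / 4.34142e-19
lambda = 4.57869e-07 m = 457.9 nm

457.9


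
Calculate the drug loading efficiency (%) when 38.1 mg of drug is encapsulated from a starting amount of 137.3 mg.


Drug loading efficiency = (drug loaded / drug initial) * 100
DLE = 38.1 / 137.3 * 100
DLE = 0.2775 * 100
DLE = 27.75%

27.75


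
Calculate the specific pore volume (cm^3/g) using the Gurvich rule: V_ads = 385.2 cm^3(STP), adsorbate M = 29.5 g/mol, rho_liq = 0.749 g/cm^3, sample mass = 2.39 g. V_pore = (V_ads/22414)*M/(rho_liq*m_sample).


Moles adsorbed n = V_ads / 22414 = 385.2 / 22414 = 1.718569e-02 mol
Liquid volume V_liq = n * M / rho_liq = 1.718569e-02 * 29.5 / 0.749 = 0.67687 cm^3
Specific pore volume V_pore = V_liq / m_sample = 0.67687 / 2.39
V_pore = 0.2832 cm^3/g

0.2832


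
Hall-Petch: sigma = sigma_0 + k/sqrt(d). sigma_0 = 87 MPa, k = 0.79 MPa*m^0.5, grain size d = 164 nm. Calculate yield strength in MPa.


d = 164 nm = 1.64e-07 m
sqrt(d) = 0.0004049691
Hall-Petch contribution = k / sqrt(d) = 0.79 / 0.0004049691 = 1950.8 MPa
sigma = sigma_0 + k/sqrt(d) = 87 + 1950.8 = 2037.8 MPa

2037.8


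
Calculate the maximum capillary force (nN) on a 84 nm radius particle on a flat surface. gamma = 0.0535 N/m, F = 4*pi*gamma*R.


Convert radius: R = 84 nm = 8.4e-08 m
F = 4 * pi * gamma * R
F = 4 * pi * 0.0535 * 8.4e-08
F = 5.64733e-08 N = 56.4733 nN

56.4733


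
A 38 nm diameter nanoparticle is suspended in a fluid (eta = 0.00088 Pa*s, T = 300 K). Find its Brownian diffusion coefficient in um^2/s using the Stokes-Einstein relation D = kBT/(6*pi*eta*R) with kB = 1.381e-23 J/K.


Radius R = 38/2 = 19 nm = 1.9e-08 m
D = kB*T / (6*pi*eta*R)
D = 1.381e-23 * 300 / (6 * pi * 0.00088 * 1.9e-08)
D = 1.31455e-11 m^2/s = 13.146 um^2/s

13.146


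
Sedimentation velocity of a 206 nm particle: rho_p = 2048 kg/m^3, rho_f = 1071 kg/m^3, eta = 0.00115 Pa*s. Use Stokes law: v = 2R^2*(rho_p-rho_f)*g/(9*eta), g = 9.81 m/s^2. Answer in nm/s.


Radius R = 206/2 nm = 1.03e-07 m
Density difference = 2048 - 1071 = 977 kg/m^3
v = 2 * R^2 * (rho_p - rho_f) * g / (9 * eta)
v = 2 * (1.03e-07)^2 * 977 * 9.81 / (9 * 0.00115)
v = 1.96484e-08 m/s = 19.6484 nm/s

19.6484


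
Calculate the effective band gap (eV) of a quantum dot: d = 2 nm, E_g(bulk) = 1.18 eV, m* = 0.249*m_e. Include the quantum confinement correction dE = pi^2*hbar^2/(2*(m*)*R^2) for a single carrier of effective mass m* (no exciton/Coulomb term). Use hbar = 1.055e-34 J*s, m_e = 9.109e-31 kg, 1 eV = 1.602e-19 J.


Radius R = 2/2 nm = 1e-09 m
Confinement energy dE = pi^2 * hbar^2 / (2 * m_eff * m_e * R^2)
dE = pi^2 * (1.055e-34)^2 / (2 * 0.249 * 9.109e-31 * (1e-09)^2) J, divided by 1.602e-19 J/eV
dE = 1.5116 eV
Total band gap = E_g(bulk) + dE = 1.18 + 1.5116 = 2.6916 eV

2.6916


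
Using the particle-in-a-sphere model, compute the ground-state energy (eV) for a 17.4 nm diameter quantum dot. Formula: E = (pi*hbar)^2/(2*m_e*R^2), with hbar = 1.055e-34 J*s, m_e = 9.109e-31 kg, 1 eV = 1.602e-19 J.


Radius R = 17.4/2 = 8.7 nm = 8.7e-09 m
E = (pi * 1.055e-34)^2 / (2 * 9.109e-31 * (8.7e-09)^2)
E(J) = 7.96646e-22
E = E(J) / 1.602e-19 = 0.005 eV

0.005


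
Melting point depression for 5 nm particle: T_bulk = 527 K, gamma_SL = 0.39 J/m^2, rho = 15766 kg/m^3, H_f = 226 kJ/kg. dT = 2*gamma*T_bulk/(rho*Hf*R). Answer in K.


Radius R = 5/2 = 2.5 nm = 2.5e-09 m
Convert H_f = 226 kJ/kg = 226000 J/kg
dT = 2 * gamma_SL * T_bulk / (rho * H_f * R)
dT = 2 * 0.39 * 527 / (15766 * 226000 * 2.5e-09)
dT = 46.1 K

46.1


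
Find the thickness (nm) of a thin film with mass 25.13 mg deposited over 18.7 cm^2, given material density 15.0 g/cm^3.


Convert: m = 25.13 mg = 2.5130e-05 kg, A = 18.7 cm^2 = 1.8700e-03 m^2, rho = 15.0 g/cm^3 = 15000 kg/m^3
t = m / (A * rho)
t = 2.5130e-05 / (1.8700e-03 * 15000)
t = 8.9590e-07 m = 895.9 nm

895.9


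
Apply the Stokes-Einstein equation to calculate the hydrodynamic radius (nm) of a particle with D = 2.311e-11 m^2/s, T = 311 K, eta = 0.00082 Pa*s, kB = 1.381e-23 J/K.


Stokes-Einstein: R = kB*T / (6*pi*eta*D)
R = 1.381e-23 * 311 / (6 * pi * 0.00082 * 2.311e-11)
R = 1.20237e-08 m = 12.02 nm

12.02


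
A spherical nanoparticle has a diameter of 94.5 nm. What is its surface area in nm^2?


Radius r = 94.5/2 = 47.25 nm
Surface area SA = 4 * pi * r^2
SA = 4 * pi * (47.25)^2
SA = 28055.21 nm^2

28055.21


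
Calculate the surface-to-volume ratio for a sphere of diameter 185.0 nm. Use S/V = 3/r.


Radius r = 185.0/2 = 92.5 nm
S/V = 3 / r = 3 / 92.5
S/V = 0.0324 nm^-1

0.0324


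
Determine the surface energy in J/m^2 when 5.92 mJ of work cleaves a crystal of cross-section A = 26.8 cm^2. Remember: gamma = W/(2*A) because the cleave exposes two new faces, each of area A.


Convert: A = 26.8 cm^2 = 0.00268 m^2, W = 5.92 mJ = 0.00592 J
Cleaving exposes two faces of area A, so total new surface = 2*A and gamma = W / (2*A)
gamma = 0.00592 / (2 * 0.00268)
gamma = 1.104 J/m^2

1.104


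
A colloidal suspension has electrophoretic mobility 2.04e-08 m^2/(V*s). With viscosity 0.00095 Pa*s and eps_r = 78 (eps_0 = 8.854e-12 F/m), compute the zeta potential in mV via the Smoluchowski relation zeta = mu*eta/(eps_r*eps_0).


Smoluchowski equation: zeta = mu * eta / (eps_r * eps_0)
zeta = 2.04e-08 * 0.00095 / (78 * 8.854e-12)
zeta = 0.028062 V = 28.06 mV

28.06


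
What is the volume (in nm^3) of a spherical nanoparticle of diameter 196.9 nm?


Radius r = 196.9/2 = 98.45 nm
Volume V = (4/3) * pi * r^3
V = (4/3) * pi * (98.45)^3
V = 3997014.93 nm^3

3997014.93


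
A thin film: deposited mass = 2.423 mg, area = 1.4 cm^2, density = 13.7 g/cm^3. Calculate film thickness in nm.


Convert: m = 2.423 mg = 2.4230e-06 kg, A = 1.4 cm^2 = 1.4000e-04 m^2, rho = 13.7 g/cm^3 = 13700 kg/m^3
t = m / (A * rho)
t = 2.4230e-06 / (1.4000e-04 * 13700)
t = 1.2633e-06 m = 1263.3 nm

1263.3


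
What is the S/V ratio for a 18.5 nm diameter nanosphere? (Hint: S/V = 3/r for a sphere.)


Radius r = 18.5/2 = 9.25 nm
S/V = 3 / r = 3 / 9.25
S/V = 0.3243 nm^-1

0.3243


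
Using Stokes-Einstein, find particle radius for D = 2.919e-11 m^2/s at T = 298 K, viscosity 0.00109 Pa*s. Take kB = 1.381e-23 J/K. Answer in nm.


Stokes-Einstein: R = kB*T / (6*pi*eta*D)
R = 1.381e-23 * 298 / (6 * pi * 0.00109 * 2.919e-11)
R = 6.86196e-09 m = 6.86 nm

6.86


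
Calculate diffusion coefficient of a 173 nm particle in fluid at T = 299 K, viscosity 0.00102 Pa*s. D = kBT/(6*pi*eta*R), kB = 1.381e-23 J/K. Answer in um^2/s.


Radius R = 173/2 = 86.5 nm = 8.65e-08 m
D = kB*T / (6*pi*eta*R)
D = 1.381e-23 * 299 / (6 * pi * 0.00102 * 8.65e-08)
D = 2.48283e-12 m^2/s = 2.483 um^2/s

2.483


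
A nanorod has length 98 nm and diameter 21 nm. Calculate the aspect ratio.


Aspect ratio AR = length / diameter
AR = 98 / 21
AR = 4.67

4.67


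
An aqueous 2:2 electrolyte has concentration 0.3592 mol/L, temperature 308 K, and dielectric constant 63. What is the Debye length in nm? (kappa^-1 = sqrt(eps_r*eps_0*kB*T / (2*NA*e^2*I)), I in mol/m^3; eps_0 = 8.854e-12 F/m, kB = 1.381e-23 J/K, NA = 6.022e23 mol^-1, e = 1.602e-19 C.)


Ionic strength I = 0.3592 * 2^2 * 1000 = 1436.8 mol/m^3
kappa^-1 = sqrt(63 * 8.854e-12 * 1.381e-23 * 308 / (2 * 6.022e23 * (1.602e-19)^2 * 1436.8))
kappa^-1 = 0.231 nm

0.231


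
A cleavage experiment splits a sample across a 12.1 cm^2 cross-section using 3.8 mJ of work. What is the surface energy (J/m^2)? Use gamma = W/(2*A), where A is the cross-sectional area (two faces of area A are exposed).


Convert: A = 12.1 cm^2 = 0.00121 m^2, W = 3.8 mJ = 0.0038 J
Cleaving exposes two faces of area A, so total new surface = 2*A and gamma = W / (2*A)
gamma = 0.0038 / (2 * 0.00121)
gamma = 1.57 J/m^2

1.57


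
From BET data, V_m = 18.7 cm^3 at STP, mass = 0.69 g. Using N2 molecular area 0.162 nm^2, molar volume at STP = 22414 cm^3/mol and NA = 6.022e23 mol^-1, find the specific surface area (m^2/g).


Number of moles in monolayer = V_m / 22414 = 18.7 / 22414 = 0.0008343
Number of molecules = moles * NA = 0.0008343 * 6.022e23
SA = molecules * sigma / mass
SA = (18.7 / 22414) * 6.022e23 * 0.162e-18 / 0.69
SA = 118.0 m^2/g

118.0


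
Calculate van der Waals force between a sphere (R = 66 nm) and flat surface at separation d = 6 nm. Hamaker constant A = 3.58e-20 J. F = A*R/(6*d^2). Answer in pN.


Convert to SI: R = 66 nm = 6.6e-08 m, d = 6 nm = 6e-09 m
F = A * R / (6 * d^2)
F = 3.58e-20 * 6.6e-08 / (6 * (6e-09)^2)
F = 1.09389e-11 N = 10.939 pN

10.939


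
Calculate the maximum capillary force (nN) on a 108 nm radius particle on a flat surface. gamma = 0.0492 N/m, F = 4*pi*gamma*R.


Convert radius: R = 108 nm = 1.08e-07 m
F = 4 * pi * gamma * R
F = 4 * pi * 0.0492 * 1.08e-07
F = 6.67727e-08 N = 66.7727 nN

66.7727


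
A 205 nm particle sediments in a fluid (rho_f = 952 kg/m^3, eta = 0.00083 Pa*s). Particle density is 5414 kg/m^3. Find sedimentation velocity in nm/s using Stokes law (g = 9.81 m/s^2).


Radius R = 205/2 nm = 1.025e-07 m
Density difference = 5414 - 952 = 4462 kg/m^3
v = 2 * R^2 * (rho_p - rho_f) * g / (9 * eta)
v = 2 * (1.025e-07)^2 * 4462 * 9.81 / (9 * 0.00083)
v = 1.23128e-07 m/s = 123.1277 nm/s

123.1277


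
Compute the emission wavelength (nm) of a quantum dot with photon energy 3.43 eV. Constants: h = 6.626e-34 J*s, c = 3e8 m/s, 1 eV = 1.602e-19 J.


Convert energy: E = 3.43 eV = 3.43 * 1.602e-19 = 5.49486e-19 J
lambda = h*c / E = 6.626e-34 * 3e8 / 5.49486e-19
lambda = 3.61756e-07 m = 361.8 nm

361.8


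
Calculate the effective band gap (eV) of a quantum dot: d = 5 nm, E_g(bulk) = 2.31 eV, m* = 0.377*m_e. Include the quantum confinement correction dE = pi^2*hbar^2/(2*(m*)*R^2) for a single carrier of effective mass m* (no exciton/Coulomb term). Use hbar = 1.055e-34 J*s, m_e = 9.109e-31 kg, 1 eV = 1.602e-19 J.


Radius R = 5/2 nm = 2.5e-09 m
Confinement energy dE = pi^2 * hbar^2 / (2 * m_eff * m_e * R^2)
dE = pi^2 * (1.055e-34)^2 / (2 * 0.377 * 9.109e-31 * (2.5e-09)^2) J, divided by 1.602e-19 J/eV
dE = 0.1597 eV
Total band gap = E_g(bulk) + dE = 2.31 + 0.1597 = 2.4697 eV

2.4697


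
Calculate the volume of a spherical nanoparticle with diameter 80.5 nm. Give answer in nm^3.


Radius r = 80.5/2 = 40.25 nm
Volume V = (4/3) * pi * r^3
V = (4/3) * pi * (40.25)^3
V = 273140.6 nm^3

273140.6


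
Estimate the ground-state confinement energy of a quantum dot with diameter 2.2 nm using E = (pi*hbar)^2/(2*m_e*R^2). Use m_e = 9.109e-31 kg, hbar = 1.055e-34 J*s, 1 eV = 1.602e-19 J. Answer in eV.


Radius R = 2.2/2 = 1.1 nm = 1.1e-09 m
E = (pi * 1.055e-34)^2 / (2 * 9.109e-31 * (1.1e-09)^2)
E(J) = 4.98332e-20
E = E(J) / 1.602e-19 = 0.3111 eV

0.3111


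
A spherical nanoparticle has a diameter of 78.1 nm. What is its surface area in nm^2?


Radius r = 78.1/2 = 39.05 nm
Surface area SA = 4 * pi * r^2
SA = 4 * pi * (39.05)^2
SA = 19162.49 nm^2

19162.49


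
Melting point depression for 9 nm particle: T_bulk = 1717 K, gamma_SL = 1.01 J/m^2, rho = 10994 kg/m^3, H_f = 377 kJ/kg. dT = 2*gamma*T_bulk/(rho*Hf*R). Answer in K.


Radius R = 9/2 = 4.5 nm = 4.5e-09 m
Convert H_f = 377 kJ/kg = 377000 J/kg
dT = 2 * gamma_SL * T_bulk / (rho * H_f * R)
dT = 2 * 1.01 * 1717 / (10994 * 377000 * 4.5e-09)
dT = 186.0 K

186.0


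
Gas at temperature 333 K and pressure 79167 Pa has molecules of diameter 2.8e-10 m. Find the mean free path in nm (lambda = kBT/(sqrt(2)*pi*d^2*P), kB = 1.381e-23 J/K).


Mean free path: lambda = kB*T / (sqrt(2) * pi * d^2 * P)
lambda = 1.381e-23 * 333 / (sqrt(2) * pi * (2.8e-10)^2 * 79167)
lambda = 1.66768e-07 m
lambda = 166.77 nm

166.77


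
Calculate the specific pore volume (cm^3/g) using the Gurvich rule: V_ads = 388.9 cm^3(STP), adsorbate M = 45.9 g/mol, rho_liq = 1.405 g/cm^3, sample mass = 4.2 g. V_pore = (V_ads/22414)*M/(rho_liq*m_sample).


Moles adsorbed n = V_ads / 22414 = 388.9 / 22414 = 1.735076e-02 mol
Liquid volume V_liq = n * M / rho_liq = 1.735076e-02 * 45.9 / 1.405 = 0.56683 cm^3
Specific pore volume V_pore = V_liq / m_sample = 0.56683 / 4.2
V_pore = 0.135 cm^3/g

0.135


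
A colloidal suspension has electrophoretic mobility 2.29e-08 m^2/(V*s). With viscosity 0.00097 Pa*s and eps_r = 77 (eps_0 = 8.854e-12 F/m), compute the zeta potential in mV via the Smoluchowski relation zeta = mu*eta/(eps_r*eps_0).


Smoluchowski equation: zeta = mu * eta / (eps_r * eps_0)
zeta = 2.29e-08 * 0.00097 / (77 * 8.854e-12)
zeta = 0.032582 V = 32.58 mV

32.58


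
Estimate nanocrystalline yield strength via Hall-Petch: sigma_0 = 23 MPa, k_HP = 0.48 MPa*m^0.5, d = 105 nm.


d = 105 nm = 1.05e-07 m
sqrt(d) = 0.000324037
Hall-Petch contribution = k / sqrt(d) = 0.48 / 0.000324037 = 1481.3 MPa
sigma = sigma_0 + k/sqrt(d) = 23 + 1481.3 = 1504.3 MPa

1504.3


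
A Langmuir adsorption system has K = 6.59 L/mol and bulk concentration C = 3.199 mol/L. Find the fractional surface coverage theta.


Langmuir isotherm: theta = K*C / (1 + K*C)
K*C = 6.59 * 3.199 = 21.08141
theta = 21.08141 / (1 + 21.08141) = 21.08141 / 22.08141
theta = 0.9547

0.9547


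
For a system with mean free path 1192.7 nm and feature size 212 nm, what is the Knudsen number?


Knudsen number Kn = lambda / L
Kn = 1192.7 / 212
Kn = 5.6259

5.6259


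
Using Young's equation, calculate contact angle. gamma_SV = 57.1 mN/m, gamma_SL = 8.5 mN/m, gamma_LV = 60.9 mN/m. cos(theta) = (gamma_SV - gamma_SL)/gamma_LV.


cos(theta) = (gamma_SV - gamma_SL) / gamma_LV
cos(theta) = (57.1 - 8.5) / 60.9
cos(theta) = 0.79803
theta = arccos(0.79803) = 37.06 degrees

37.06


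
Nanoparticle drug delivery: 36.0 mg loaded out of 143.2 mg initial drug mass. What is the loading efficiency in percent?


Drug loading efficiency = (drug loaded / drug initial) * 100
DLE = 36.0 / 143.2 * 100
DLE = 0.2514 * 100
DLE = 25.14%

25.14


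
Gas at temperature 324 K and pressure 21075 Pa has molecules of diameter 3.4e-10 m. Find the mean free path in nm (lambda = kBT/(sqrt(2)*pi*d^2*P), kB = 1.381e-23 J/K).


Mean free path: lambda = kB*T / (sqrt(2) * pi * d^2 * P)
lambda = 1.381e-23 * 324 / (sqrt(2) * pi * (3.4e-10)^2 * 21075)
lambda = 4.13379e-07 m
lambda = 413.38 nm

413.38


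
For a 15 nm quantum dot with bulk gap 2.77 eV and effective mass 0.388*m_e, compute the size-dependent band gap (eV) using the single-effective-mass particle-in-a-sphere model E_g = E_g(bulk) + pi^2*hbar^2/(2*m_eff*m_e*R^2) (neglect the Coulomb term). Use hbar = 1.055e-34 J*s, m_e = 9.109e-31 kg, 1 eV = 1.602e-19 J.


Radius R = 15/2 nm = 7.5e-09 m
Confinement energy dE = pi^2 * hbar^2 / (2 * m_eff * m_e * R^2)
dE = pi^2 * (1.055e-34)^2 / (2 * 0.388 * 9.109e-31 * (7.5e-09)^2) J, divided by 1.602e-19 J/eV
dE = 0.0172 eV
Total band gap = E_g(bulk) + dE = 2.77 + 0.0172 = 2.7872 eV

2.7872


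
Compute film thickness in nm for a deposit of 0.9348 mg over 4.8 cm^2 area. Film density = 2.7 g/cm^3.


Convert: m = 0.9348 mg = 9.3480e-07 kg, A = 4.8 cm^2 = 4.8000e-04 m^2, rho = 2.7 g/cm^3 = 2700 kg/m^3
t = m / (A * rho)
t = 9.3480e-07 / (4.8000e-04 * 2700)
t = 7.2130e-07 m = 721.3 nm

721.3


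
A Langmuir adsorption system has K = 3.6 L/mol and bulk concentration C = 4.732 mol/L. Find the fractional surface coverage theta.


Langmuir isotherm: theta = K*C / (1 + K*C)
K*C = 3.6 * 4.732 = 17.0352
theta = 17.0352 / (1 + 17.0352) = 17.0352 / 18.0352
theta = 0.9446

0.9446


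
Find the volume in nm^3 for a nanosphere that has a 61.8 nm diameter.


Radius r = 61.8/2 = 30.9 nm
Volume V = (4/3) * pi * r^3
V = (4/3) * pi * (30.9)^3
V = 123584.51 nm^3

123584.51


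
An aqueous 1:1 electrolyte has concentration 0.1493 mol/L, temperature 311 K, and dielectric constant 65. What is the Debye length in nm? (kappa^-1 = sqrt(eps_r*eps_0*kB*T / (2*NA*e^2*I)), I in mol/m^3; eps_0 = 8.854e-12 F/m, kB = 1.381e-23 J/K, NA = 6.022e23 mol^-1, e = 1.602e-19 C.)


Ionic strength I = 0.1493 * 1^2 * 1000 = 149.3 mol/m^3
kappa^-1 = sqrt(65 * 8.854e-12 * 1.381e-23 * 311 / (2 * 6.022e23 * (1.602e-19)^2 * 149.3))
kappa^-1 = 0.732 nm

0.732


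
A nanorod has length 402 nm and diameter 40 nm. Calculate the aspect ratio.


Aspect ratio AR = length / diameter
AR = 402 / 40
AR = 10.05

10.05


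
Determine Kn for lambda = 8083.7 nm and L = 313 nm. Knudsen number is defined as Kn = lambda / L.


Knudsen number Kn = lambda / L
Kn = 8083.7 / 313
Kn = 25.8265

25.8265


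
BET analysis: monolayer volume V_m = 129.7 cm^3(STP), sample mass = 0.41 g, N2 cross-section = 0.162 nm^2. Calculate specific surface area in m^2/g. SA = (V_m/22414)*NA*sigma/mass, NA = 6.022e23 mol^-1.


Number of moles in monolayer = V_m / 22414 = 129.7 / 22414 = 0.00578656
Number of molecules = moles * NA = 0.00578656 * 6.022e23
SA = molecules * sigma / mass
SA = (129.7 / 22414) * 6.022e23 * 0.162e-18 / 0.41
SA = 1376.9 m^2/g

1376.9


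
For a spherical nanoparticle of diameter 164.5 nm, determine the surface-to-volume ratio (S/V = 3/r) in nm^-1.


Radius r = 164.5/2 = 82.25 nm
S/V = 3 / r = 3 / 82.25
S/V = 0.0365 nm^-1

0.0365


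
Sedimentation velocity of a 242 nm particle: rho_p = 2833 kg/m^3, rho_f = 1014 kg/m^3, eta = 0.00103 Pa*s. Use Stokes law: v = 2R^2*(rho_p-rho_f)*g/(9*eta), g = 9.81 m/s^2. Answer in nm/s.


Radius R = 242/2 nm = 1.21e-07 m
Density difference = 2833 - 1014 = 1819 kg/m^3
v = 2 * R^2 * (rho_p - rho_f) * g / (9 * eta)
v = 2 * (1.21e-07)^2 * 1819 * 9.81 / (9 * 0.00103)
v = 5.63667e-08 m/s = 56.3667 nm/s

56.3667


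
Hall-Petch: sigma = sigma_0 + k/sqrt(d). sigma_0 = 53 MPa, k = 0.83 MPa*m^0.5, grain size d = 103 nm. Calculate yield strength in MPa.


d = 103 nm = 1.03e-07 m
sqrt(d) = 0.0003209361
Hall-Petch contribution = k / sqrt(d) = 0.83 / 0.0003209361 = 2586.2 MPa
sigma = sigma_0 + k/sqrt(d) = 53 + 2586.2 = 2639.2 MPa

2639.2


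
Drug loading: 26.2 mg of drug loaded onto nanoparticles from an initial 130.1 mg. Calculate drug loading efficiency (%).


Drug loading efficiency = (drug loaded / drug initial) * 100
DLE = 26.2 / 130.1 * 100
DLE = 0.2014 * 100
DLE = 20.14%

20.14


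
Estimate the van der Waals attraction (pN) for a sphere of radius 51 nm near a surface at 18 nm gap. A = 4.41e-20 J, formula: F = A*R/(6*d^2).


Convert to SI: R = 51 nm = 5.1e-08 m, d = 18 nm = 1.8e-08 m
F = A * R / (6 * d^2)
F = 4.41e-20 * 5.1e-08 / (6 * (1.8e-08)^2)
F = 1.15694e-12 N = 1.157 pN

1.157


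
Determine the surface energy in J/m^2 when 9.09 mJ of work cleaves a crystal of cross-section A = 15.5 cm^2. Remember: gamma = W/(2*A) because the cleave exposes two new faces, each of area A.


Convert: A = 15.5 cm^2 = 0.00155 m^2, W = 9.09 mJ = 0.00909 J
Cleaving exposes two faces of area A, so total new surface = 2*A and gamma = W / (2*A)
gamma = 0.00909 / (2 * 0.00155)
gamma = 2.932 J/m^2

2.932


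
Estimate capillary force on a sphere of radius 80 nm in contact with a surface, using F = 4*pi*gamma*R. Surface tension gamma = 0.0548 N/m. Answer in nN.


Convert radius: R = 80 nm = 8e-08 m
F = 4 * pi * gamma * R
F = 4 * pi * 0.0548 * 8e-08
F = 5.5091e-08 N = 55.091 nN

55.091


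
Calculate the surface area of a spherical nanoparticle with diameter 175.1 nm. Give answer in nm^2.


Radius r = 175.1/2 = 87.55 nm
Surface area SA = 4 * pi * r^2
SA = 4 * pi * (87.55)^2
SA = 96321.26 nm^2

96321.26


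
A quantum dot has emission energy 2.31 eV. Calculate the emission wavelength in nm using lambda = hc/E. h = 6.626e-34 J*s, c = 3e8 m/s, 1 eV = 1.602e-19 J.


Convert energy: E = 2.31 eV = 2.31 * 1.602e-19 = 3.70062e-19 J
lambda = h*c / E = 6.626e-34 * 3e8 / 3.70062e-19
lambda = 5.37153e-07 m = 537.2 nm

537.2


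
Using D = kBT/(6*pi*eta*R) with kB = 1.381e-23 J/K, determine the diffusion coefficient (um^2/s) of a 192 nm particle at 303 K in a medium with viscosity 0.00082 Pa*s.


Radius R = 192/2 = 96 nm = 9.6e-08 m
D = kB*T / (6*pi*eta*R)
D = 1.381e-23 * 303 / (6 * pi * 0.00082 * 9.6e-08)
D = 2.82001e-12 m^2/s = 2.82 um^2/s

2.82


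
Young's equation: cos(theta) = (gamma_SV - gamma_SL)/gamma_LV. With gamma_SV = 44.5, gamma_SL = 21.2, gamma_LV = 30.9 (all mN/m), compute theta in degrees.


cos(theta) = (gamma_SV - gamma_SL) / gamma_LV
cos(theta) = (44.5 - 21.2) / 30.9
cos(theta) = 0.754045
theta = arccos(0.754045) = 41.06 degrees

41.06


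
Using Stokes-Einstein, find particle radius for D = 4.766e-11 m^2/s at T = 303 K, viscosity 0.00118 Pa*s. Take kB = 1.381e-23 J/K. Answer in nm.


Stokes-Einstein: R = kB*T / (6*pi*eta*D)
R = 1.381e-23 * 303 / (6 * pi * 0.00118 * 4.766e-11)
R = 3.94729e-09 m = 3.95 nm

3.95


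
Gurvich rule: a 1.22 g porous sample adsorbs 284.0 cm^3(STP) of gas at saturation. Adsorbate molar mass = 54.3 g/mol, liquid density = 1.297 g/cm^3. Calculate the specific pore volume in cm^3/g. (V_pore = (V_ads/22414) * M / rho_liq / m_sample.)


Moles adsorbed n = V_ads / 22414 = 284.0 / 22414 = 1.267065e-02 mol
Liquid volume V_liq = n * M / rho_liq = 1.267065e-02 * 54.3 / 1.297 = 0.53047 cm^3
Specific pore volume V_pore = V_liq / m_sample = 0.53047 / 1.22
V_pore = 0.4348 cm^3/g

0.4348


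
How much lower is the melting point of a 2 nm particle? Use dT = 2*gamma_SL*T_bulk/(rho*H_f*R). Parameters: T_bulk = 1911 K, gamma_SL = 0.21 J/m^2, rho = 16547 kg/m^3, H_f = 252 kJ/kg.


Radius R = 2/2 = 1 nm = 1e-09 m
Convert H_f = 252 kJ/kg = 252000 J/kg
dT = 2 * gamma_SL * T_bulk / (rho * H_f * R)
dT = 2 * 0.21 * 1911 / (16547 * 252000 * 1e-09)
dT = 192.5 K

192.5


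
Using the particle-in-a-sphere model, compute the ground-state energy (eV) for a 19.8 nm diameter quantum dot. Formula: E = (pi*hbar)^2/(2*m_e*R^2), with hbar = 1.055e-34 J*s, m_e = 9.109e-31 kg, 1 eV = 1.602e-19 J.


Radius R = 19.8/2 = 9.9 nm = 9.9e-09 m
E = (pi * 1.055e-34)^2 / (2 * 9.109e-31 * (9.9e-09)^2)
E(J) = 6.15224e-22
E = E(J) / 1.602e-19 = 0.0038 eV

0.0038


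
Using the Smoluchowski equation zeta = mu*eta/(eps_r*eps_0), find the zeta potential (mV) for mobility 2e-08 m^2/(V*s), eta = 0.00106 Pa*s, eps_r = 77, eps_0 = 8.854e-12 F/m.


Smoluchowski equation: zeta = mu * eta / (eps_r * eps_0)
zeta = 2e-08 * 0.00106 / (77 * 8.854e-12)
zeta = 0.031096 V = 31.1 mV

31.1


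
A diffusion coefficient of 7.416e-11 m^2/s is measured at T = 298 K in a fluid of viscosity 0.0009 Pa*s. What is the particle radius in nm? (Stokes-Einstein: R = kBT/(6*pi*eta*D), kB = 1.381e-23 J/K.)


Stokes-Einstein: R = kB*T / (6*pi*eta*D)
R = 1.381e-23 * 298 / (6 * pi * 0.0009 * 7.416e-11)
R = 3.27112e-09 m = 3.27 nm

3.27


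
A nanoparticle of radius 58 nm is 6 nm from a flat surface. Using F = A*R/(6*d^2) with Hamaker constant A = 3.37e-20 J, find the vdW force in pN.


Convert to SI: R = 58 nm = 5.8e-08 m, d = 6 nm = 6e-09 m
F = A * R / (6 * d^2)
F = 3.37e-20 * 5.8e-08 / (6 * (6e-09)^2)
F = 9.04907e-12 N = 9.049 pN

9.049


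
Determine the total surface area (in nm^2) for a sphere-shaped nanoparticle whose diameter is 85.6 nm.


Radius r = 85.6/2 = 42.8 nm
Surface area SA = 4 * pi * r^2
SA = 4 * pi * (42.8)^2
SA = 23019.58 nm^2

23019.58


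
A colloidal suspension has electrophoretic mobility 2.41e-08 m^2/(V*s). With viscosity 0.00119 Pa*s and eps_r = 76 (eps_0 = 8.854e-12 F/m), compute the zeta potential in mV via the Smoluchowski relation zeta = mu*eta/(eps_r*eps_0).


Smoluchowski equation: zeta = mu * eta / (eps_r * eps_0)
zeta = 2.41e-08 * 0.00119 / (76 * 8.854e-12)
zeta = 0.04262 V = 42.62 mV

42.62


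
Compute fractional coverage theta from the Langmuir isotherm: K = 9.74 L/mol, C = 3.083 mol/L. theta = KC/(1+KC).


Langmuir isotherm: theta = K*C / (1 + K*C)
K*C = 9.74 * 3.083 = 30.02842
theta = 30.02842 / (1 + 30.02842) = 30.02842 / 31.02842
theta = 0.9678

0.9678


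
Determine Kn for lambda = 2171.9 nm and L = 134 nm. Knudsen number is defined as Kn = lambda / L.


Knudsen number Kn = lambda / L
Kn = 2171.9 / 134
Kn = 16.2082

16.2082


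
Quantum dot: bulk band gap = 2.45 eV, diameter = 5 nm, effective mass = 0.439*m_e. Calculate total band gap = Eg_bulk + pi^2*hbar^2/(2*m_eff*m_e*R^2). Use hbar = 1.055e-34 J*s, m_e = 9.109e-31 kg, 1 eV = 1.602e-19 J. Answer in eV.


Radius R = 5/2 nm = 2.5e-09 m
Confinement energy dE = pi^2 * hbar^2 / (2 * m_eff * m_e * R^2)
dE = pi^2 * (1.055e-34)^2 / (2 * 0.439 * 9.109e-31 * (2.5e-09)^2) J, divided by 1.602e-19 J/eV
dE = 0.1372 eV
Total band gap = E_g(bulk) + dE = 2.45 + 0.1372 = 2.5872 eV

2.5872


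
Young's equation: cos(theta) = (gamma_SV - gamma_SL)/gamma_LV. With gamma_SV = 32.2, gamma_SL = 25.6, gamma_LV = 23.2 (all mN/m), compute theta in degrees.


cos(theta) = (gamma_SV - gamma_SL) / gamma_LV
cos(theta) = (32.2 - 25.6) / 23.2
cos(theta) = 0.284483
theta = arccos(0.284483) = 73.47 degrees

73.47


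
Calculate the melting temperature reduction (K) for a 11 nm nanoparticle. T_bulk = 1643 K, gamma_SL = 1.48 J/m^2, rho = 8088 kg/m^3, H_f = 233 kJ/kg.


Radius R = 11/2 = 5.5 nm = 5.5e-09 m
Convert H_f = 233 kJ/kg = 233000 J/kg
dT = 2 * gamma_SL * T_bulk / (rho * H_f * R)
dT = 2 * 1.48 * 1643 / (8088 * 233000 * 5.5e-09)
dT = 469.2 K

469.2


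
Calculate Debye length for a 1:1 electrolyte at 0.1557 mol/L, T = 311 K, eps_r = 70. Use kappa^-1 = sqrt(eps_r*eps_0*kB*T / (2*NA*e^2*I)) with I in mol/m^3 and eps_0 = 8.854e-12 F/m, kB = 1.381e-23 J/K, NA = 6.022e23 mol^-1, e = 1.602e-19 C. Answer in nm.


Ionic strength I = 0.1557 * 1^2 * 1000 = 155.7 mol/m^3
kappa^-1 = sqrt(70 * 8.854e-12 * 1.381e-23 * 311 / (2 * 6.022e23 * (1.602e-19)^2 * 155.7))
kappa^-1 = 0.744 nm

0.744


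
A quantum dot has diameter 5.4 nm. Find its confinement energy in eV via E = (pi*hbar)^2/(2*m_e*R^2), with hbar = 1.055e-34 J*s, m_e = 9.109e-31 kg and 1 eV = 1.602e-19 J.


Radius R = 5.4/2 = 2.7 nm = 2.7e-09 m
E = (pi * 1.055e-34)^2 / (2 * 9.109e-31 * (2.7e-09)^2)
E(J) = 8.27135e-21
E = E(J) / 1.602e-19 = 0.0516 eV

0.0516


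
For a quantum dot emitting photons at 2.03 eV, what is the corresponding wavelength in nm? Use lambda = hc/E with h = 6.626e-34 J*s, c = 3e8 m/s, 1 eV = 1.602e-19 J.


Convert energy: E = 2.03 eV = 2.03 * 1.602e-19 = 3.25206e-19 J
lambda = h*c / E = 6.626e-34 * 3e8 / 3.25206e-19
lambda = 6.11243e-07 m = 611.2 nm

611.2


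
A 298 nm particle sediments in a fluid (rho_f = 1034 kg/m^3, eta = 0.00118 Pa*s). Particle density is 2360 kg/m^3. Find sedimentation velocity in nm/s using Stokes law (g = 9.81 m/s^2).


Radius R = 298/2 nm = 1.49e-07 m
Density difference = 2360 - 1034 = 1326 kg/m^3
v = 2 * R^2 * (rho_p - rho_f) * g / (9 * eta)
v = 2 * (1.49e-07)^2 * 1326 * 9.81 / (9 * 0.00118)
v = 5.43864e-08 m/s = 54.3864 nm/s

54.3864


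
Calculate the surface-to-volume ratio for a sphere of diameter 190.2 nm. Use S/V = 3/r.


Radius r = 190.2/2 = 95.1 nm
S/V = 3 / r = 3 / 95.1
S/V = 0.0315 nm^-1

0.0315


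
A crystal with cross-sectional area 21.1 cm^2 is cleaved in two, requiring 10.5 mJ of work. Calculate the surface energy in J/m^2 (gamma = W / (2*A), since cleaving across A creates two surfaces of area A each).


Convert: A = 21.1 cm^2 = 0.00211 m^2, W = 10.5 mJ = 0.0105 J
Cleaving exposes two faces of area A, so total new surface = 2*A and gamma = W / (2*A)
gamma = 0.0105 / (2 * 0.00211)
gamma = 2.488 J/m^2

2.488


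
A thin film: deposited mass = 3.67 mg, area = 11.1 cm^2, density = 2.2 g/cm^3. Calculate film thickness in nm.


Convert: m = 3.67 mg = 3.6700e-06 kg, A = 11.1 cm^2 = 1.1100e-03 m^2, rho = 2.2 g/cm^3 = 2200 kg/m^3
t = m / (A * rho)
t = 3.6700e-06 / (1.1100e-03 * 2200)
t = 1.5029e-06 m = 1502.9 nm

1502.9


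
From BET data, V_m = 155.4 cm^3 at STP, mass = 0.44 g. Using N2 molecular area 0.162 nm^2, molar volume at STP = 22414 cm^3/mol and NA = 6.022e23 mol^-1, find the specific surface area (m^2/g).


Number of moles in monolayer = V_m / 22414 = 155.4 / 22414 = 0.00693317
Number of molecules = moles * NA = 0.00693317 * 6.022e23
SA = molecules * sigma / mass
SA = (155.4 / 22414) * 6.022e23 * 0.162e-18 / 0.44
SA = 1537.2 m^2/g

1537.2


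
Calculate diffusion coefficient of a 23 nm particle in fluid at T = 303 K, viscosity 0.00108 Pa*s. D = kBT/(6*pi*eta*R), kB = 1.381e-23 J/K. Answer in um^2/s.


Radius R = 23/2 = 11.5 nm = 1.15e-08 m
D = kB*T / (6*pi*eta*R)
D = 1.381e-23 * 303 / (6 * pi * 0.00108 * 1.15e-08)
D = 1.78737e-11 m^2/s = 17.874 um^2/s

17.874


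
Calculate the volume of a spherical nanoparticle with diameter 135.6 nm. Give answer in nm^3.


Radius r = 135.6/2 = 67.8 nm
Volume V = (4/3) * pi * r^3
V = (4/3) * pi * (67.8)^3
V = 1305502.45 nm^3

1305502.45


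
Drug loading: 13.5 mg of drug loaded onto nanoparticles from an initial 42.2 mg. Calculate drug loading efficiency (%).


Drug loading efficiency = (drug loaded / drug initial) * 100
DLE = 13.5 / 42.2 * 100
DLE = 0.3199 * 100
DLE = 31.99%

31.99


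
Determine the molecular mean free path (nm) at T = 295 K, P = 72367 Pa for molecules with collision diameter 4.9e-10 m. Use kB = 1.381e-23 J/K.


Mean free path: lambda = kB*T / (sqrt(2) * pi * d^2 * P)
lambda = 1.381e-23 * 295 / (sqrt(2) * pi * (4.9e-10)^2 * 72367)
lambda = 5.27738e-08 m
lambda = 52.77 nm

52.77


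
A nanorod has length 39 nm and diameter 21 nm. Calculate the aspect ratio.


Aspect ratio AR = length / diameter
AR = 39 / 21
AR = 1.86

1.86


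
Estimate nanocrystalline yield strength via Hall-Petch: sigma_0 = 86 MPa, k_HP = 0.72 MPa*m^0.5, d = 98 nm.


d = 98 nm = 9.8e-08 m
sqrt(d) = 0.0003130495
Hall-Petch contribution = k / sqrt(d) = 0.72 / 0.0003130495 = 2300.0 MPa
sigma = sigma_0 + k/sqrt(d) = 86 + 2300.0 = 2386.0 MPa

2386.0


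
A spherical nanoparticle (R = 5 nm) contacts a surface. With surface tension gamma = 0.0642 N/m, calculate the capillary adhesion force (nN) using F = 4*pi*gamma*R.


Convert radius: R = 5 nm = 5e-09 m
F = 4 * pi * gamma * R
F = 4 * pi * 0.0642 * 5e-09
F = 4.0338e-09 N = 4.0338 nN

4.0338


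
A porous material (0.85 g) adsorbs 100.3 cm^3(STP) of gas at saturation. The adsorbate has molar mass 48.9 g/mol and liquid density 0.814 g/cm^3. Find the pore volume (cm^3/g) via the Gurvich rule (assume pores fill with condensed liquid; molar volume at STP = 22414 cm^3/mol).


Moles adsorbed n = V_ads / 22414 = 100.3 / 22414 = 4.474882e-03 mol
Liquid volume V_liq = n * M / rho_liq = 4.474882e-03 * 48.9 / 0.814 = 0.26882 cm^3
Specific pore volume V_pore = V_liq / m_sample = 0.26882 / 0.85
V_pore = 0.3163 cm^3/g

0.3163


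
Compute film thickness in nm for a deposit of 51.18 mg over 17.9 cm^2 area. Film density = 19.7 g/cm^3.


Convert: m = 51.18 mg = 5.1180e-05 kg, A = 17.9 cm^2 = 1.7900e-03 m^2, rho = 19.7 g/cm^3 = 19700 kg/m^3
t = m / (A * rho)
t = 5.1180e-05 / (1.7900e-03 * 19700)
t = 1.4514e-06 m = 1451.4 nm

1451.4


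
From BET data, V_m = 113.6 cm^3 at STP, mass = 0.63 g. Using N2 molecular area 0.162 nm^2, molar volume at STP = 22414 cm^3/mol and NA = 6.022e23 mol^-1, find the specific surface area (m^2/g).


Number of moles in monolayer = V_m / 22414 = 113.6 / 22414 = 0.00506826
Number of molecules = moles * NA = 0.00506826 * 6.022e23
SA = molecules * sigma / mass
SA = (113.6 / 22414) * 6.022e23 * 0.162e-18 / 0.63
SA = 784.8 m^2/g

784.8


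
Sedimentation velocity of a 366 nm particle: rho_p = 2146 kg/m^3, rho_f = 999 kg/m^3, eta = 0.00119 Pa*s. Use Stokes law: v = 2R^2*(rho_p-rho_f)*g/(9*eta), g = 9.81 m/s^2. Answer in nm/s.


Radius R = 366/2 nm = 1.83e-07 m
Density difference = 2146 - 999 = 1147 kg/m^3
v = 2 * R^2 * (rho_p - rho_f) * g / (9 * eta)
v = 2 * (1.83e-07)^2 * 1147 * 9.81 / (9 * 0.00119)
v = 7.0368e-08 m/s = 70.368 nm/s

70.368


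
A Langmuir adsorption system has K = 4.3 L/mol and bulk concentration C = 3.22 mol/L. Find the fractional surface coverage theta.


Langmuir isotherm: theta = K*C / (1 + K*C)
K*C = 4.3 * 3.22 = 13.846
theta = 13.846 / (1 + 13.846) = 13.846 / 14.846
theta = 0.9326

0.9326


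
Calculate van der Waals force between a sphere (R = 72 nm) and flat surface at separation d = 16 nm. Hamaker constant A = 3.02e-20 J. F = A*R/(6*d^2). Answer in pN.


Convert to SI: R = 72 nm = 7.2e-08 m, d = 16 nm = 1.6e-08 m
F = A * R / (6 * d^2)
F = 3.02e-20 * 7.2e-08 / (6 * (1.6e-08)^2)
F = 1.41563e-12 N = 1.416 pN

1.416


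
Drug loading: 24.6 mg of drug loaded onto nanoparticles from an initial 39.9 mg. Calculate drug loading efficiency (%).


Drug loading efficiency = (drug loaded / drug initial) * 100
DLE = 24.6 / 39.9 * 100
DLE = 0.6165 * 100
DLE = 61.65%

61.65


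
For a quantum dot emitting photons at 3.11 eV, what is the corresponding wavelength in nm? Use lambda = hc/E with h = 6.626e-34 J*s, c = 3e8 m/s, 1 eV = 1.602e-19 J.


Convert energy: E = 3.11 eV = 3.11 * 1.602e-19 = 4.98222e-19 J
lambda = h*c / E = 6.626e-34 * 3e8 / 4.98222e-19
lambda = 3.98979e-07 m = 399.0 nm

399.0


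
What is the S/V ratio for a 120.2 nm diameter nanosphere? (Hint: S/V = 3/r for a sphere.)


Radius r = 120.2/2 = 60.1 nm
S/V = 3 / r = 3 / 60.1
S/V = 0.0499 nm^-1

0.0499


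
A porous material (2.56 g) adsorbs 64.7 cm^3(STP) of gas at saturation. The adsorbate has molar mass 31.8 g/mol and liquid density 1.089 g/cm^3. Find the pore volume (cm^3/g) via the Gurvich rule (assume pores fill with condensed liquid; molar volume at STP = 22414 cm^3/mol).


Moles adsorbed n = V_ads / 22414 = 64.7 / 22414 = 2.886589e-03 mol
Liquid volume V_liq = n * M / rho_liq = 2.886589e-03 * 31.8 / 1.089 = 0.08429 cm^3
Specific pore volume V_pore = V_liq / m_sample = 0.08429 / 2.56
V_pore = 0.0329 cm^3/g

0.0329


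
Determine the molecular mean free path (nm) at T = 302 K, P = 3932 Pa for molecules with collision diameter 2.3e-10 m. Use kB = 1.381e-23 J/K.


Mean free path: lambda = kB*T / (sqrt(2) * pi * d^2 * P)
lambda = 1.381e-23 * 302 / (sqrt(2) * pi * (2.3e-10)^2 * 3932)
lambda = 4.51301e-06 m
lambda = 4513.01 nm

4513.01


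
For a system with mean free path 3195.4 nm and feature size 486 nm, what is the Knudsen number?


Knudsen number Kn = lambda / L
Kn = 3195.4 / 486
Kn = 6.5749

6.5749


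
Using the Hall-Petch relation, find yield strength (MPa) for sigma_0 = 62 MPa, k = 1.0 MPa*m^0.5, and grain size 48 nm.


d = 48 nm = 4.8e-08 m
sqrt(d) = 0.000219089
Hall-Petch contribution = k / sqrt(d) = 1.0 / 0.000219089 = 4564.4 MPa
sigma = sigma_0 + k/sqrt(d) = 62 + 4564.4 = 4626.4 MPa

4626.4


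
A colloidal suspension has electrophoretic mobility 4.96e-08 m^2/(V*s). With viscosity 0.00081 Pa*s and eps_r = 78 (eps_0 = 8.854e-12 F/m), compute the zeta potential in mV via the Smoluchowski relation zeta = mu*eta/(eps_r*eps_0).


Smoluchowski equation: zeta = mu * eta / (eps_r * eps_0)
zeta = 4.96e-08 * 0.00081 / (78 * 8.854e-12)
zeta = 0.058174 V = 58.17 mV

58.17


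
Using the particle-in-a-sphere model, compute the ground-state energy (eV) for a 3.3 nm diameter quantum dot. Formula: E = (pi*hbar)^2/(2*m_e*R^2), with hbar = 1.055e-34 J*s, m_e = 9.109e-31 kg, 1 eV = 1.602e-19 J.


Radius R = 3.3/2 = 1.65 nm = 1.65e-09 m
E = (pi * 1.055e-34)^2 / (2 * 9.109e-31 * (1.65e-09)^2)
E(J) = 2.21481e-20
E = E(J) / 1.602e-19 = 0.1383 eV

0.1383


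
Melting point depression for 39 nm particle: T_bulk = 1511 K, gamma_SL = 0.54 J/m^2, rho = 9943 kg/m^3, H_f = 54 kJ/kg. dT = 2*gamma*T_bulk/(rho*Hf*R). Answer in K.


Radius R = 39/2 = 19.5 nm = 1.95e-08 m
Convert H_f = 54 kJ/kg = 54000 J/kg
dT = 2 * gamma_SL * T_bulk / (rho * H_f * R)
dT = 2 * 0.54 * 1511 / (9943 * 54000 * 1.95e-08)
dT = 155.9 K

155.9


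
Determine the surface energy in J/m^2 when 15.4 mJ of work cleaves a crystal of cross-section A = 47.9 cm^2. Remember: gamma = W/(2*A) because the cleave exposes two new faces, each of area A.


Convert: A = 47.9 cm^2 = 0.00479 m^2, W = 15.4 mJ = 0.0154 J
Cleaving exposes two faces of area A, so total new surface = 2*A and gamma = W / (2*A)
gamma = 0.0154 / (2 * 0.00479)
gamma = 1.608 J/m^2

1.608


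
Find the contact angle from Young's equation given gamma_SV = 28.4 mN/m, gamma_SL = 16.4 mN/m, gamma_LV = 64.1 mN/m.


cos(theta) = (gamma_SV - gamma_SL) / gamma_LV
cos(theta) = (28.4 - 16.4) / 64.1
cos(theta) = 0.187207
theta = arccos(0.187207) = 79.21 degrees

79.21
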